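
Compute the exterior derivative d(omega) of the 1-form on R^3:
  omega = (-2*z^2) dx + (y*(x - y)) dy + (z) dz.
d(omega) = (y) dx ∧ dy + (4*z) dx ∧ dz

For a 1-form omega = sum_i f_i dx_i, the exterior derivative is
  d(omega) = sum_{i < j} (∂f_j/∂x_i - ∂f_i/∂x_j) dx_i ∧ dx_j.
  coefficient of dx ∧ dy: ∂f_2/∂x - ∂f_1/∂y = ∂(y*(x - y))/∂x - ∂(-2*z^2)/∂y = y
  coefficient of dx ∧ dz: ∂f_3/∂x - ∂f_1/∂z = ∂(z)/∂x - ∂(-2*z^2)/∂z = 4*z
Assembling: d(omega) = (y) dx ∧ dy + (4*z) dx ∧ dz.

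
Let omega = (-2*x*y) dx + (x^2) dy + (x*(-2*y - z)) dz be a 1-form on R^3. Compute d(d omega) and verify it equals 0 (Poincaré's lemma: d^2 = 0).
d(d omega) = 0

Step 1: d omega = sum_{i<j} (∂f_j/∂x_i - ∂f_i/∂x_j) dx_i ∧ dx_j:
  coeff of dx ∧ dy: 4*x
  coeff of dx ∧ dz: -2*y - z
  coeff of dy ∧ dz: -2*x
Step 2: Apply d again to each 2-form coefficient. The only possible 3-form in R^3 is dx ∧ dy ∧ dz, with coefficient
  ∂(coeff of dy∧dz)/∂x - ∂(coeff of dx∧dz)/∂y + ∂(coeff of dx∧dy)/∂z
  = ∂/∂x (-2*x) - ∂/∂y (-2*y - z) + ∂/∂z (4*x).
Each of these terms simplifies to sums of mixed partials that cancel in pairs. The result is 0 (by equality of mixed partials for smooth functions — Schwarz / Clairaut).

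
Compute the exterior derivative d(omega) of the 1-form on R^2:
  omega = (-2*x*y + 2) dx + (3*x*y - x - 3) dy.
d(omega) = (2*x + 3*y - 1) dx ∧ dy

For a 1-form omega = sum_i f_i dx_i, the exterior derivative is
  d(omega) = sum_{i < j} (∂f_j/∂x_i - ∂f_i/∂x_j) dx_i ∧ dx_j.
  coefficient of dx ∧ dy: ∂f_2/∂x - ∂f_1/∂y = ∂(3*x*y - x - 3)/∂x - ∂(-2*x*y + 2)/∂y = 2*x + 3*y - 1
Assembling: d(omega) = (2*x + 3*y - 1) dx ∧ dy.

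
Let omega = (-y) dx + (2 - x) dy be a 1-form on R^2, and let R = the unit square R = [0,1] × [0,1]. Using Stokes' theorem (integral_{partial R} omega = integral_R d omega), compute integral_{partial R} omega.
integral_(partial R) omega = 0

Stokes: integral_partial_R omega = integral_R d omega with d omega = (∂Q/∂x - ∂P/∂y) dx ∧ dy.
  ∂Q/∂x = -1
  ∂P/∂y = -1
  integrand = ∂Q/∂x - ∂P/∂y = 0.
Integrating over R: integral_0^1 integral_0^1 (0) dx dy = 0.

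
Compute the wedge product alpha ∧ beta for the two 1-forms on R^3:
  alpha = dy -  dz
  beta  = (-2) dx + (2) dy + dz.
alpha ∧ beta = (2) dx ∧ dy + (3) dy ∧ dz + (-2) dx ∧ dz

Distribute the wedge, using dx_i ∧ dx_j = -dx_j ∧ dx_i and dx_i ∧ dx_i = 0. For each pair (i, j) with i < j, the coefficient of dx_i ∧ dx_j in alpha ∧ beta is (alpha_i * beta_j - alpha_j * beta_i). Collecting: alpha ∧ beta = (2) dx ∧ dy + (3) dy ∧ dz + (-2) dx ∧ dz.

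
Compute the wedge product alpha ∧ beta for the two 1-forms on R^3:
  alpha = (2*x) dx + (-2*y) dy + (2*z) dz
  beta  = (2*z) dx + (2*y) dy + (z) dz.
alpha ∧ beta = (4*y*(x + z)) dx ∧ dy + (2*z*(x - 2*z)) dx ∧ dz + (-6*y*z) dy ∧ dz

Distribute the wedge, using dx_i ∧ dx_j = -dx_j ∧ dx_i and dx_i ∧ dx_i = 0. For each pair (i, j) with i < j, the coefficient of dx_i ∧ dx_j in alpha ∧ beta is (alpha_i * beta_j - alpha_j * beta_i). Collecting: alpha ∧ beta = (4*y*(x + z)) dx ∧ dy + (2*z*(x - 2*z)) dx ∧ dz + (-6*y*z) dy ∧ dz.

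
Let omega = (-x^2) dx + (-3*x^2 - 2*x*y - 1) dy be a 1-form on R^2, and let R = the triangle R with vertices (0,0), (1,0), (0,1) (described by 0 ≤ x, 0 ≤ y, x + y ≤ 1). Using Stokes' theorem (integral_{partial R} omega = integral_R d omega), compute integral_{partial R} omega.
integral_(partial R) omega = -4/3

Stokes: integral_partial_R omega = integral_R d omega with d omega = (∂Q/∂x - ∂P/∂y) dx ∧ dy.
  ∂Q/∂x = -6*x - 2*y
  ∂P/∂y = 0
  integrand = ∂Q/∂x - ∂P/∂y = -6*x - 2*y.
Integrating over R: integral_0^1 integral_0^{1-x} (-6*x - 2*y) dy dx = -4/3.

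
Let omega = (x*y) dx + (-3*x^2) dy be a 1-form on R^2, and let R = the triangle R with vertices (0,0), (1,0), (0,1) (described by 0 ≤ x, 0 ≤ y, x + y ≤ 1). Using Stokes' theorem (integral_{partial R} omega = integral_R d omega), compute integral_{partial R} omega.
integral_(partial R) omega = -7/6

Stokes: integral_partial_R omega = integral_R d omega with d omega = (∂Q/∂x - ∂P/∂y) dx ∧ dy.
  ∂Q/∂x = -6*x
  ∂P/∂y = x
  integrand = ∂Q/∂x - ∂P/∂y = -7*x.
Integrating over R: integral_0^1 integral_0^{1-x} (-7*x) dy dx = -7/6.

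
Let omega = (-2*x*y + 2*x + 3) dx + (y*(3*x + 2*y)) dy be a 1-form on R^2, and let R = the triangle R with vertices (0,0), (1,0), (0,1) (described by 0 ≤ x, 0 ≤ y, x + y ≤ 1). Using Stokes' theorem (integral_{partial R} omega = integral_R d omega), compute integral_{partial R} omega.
integral_(partial R) omega = 5/6

Stokes: integral_partial_R omega = integral_R d omega with d omega = (∂Q/∂x - ∂P/∂y) dx ∧ dy.
  ∂Q/∂x = 3*y
  ∂P/∂y = -2*x
  integrand = ∂Q/∂x - ∂P/∂y = 2*x + 3*y.
Integrating over R: integral_0^1 integral_0^{1-x} (2*x + 3*y) dy dx = 5/6.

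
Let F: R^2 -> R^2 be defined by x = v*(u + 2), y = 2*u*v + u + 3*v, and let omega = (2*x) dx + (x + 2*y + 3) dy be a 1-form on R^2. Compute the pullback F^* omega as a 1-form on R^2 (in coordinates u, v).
F^* omega = (12*u*v^2 + 9*u*v + 2*u + 20*v^2 + 14*v + 3) du + (12*u^2*v + 4*u^2 + 39*u*v + 12*u + 32*v + 9) dv

Using F^*(f dg) = (f ∘ F) d(g ∘ F), substitute each coordinate x_i by F_i(u, v) in f_i, and replace dx_i by d F_i = (∂F_i/∂u) du + (∂F_i/∂v) dv.
  For the x component: f_1(F) = 2*v*(u + 2); d F_1 = (v) du + (u + 2) dv
  For the y component: f_2(F) = 5*u*v + 2*u + 8*v + 3; d F_2 = (2*v + 1) du + (2*u + 3) dv
Combining and collecting du, dv coefficients:
  coeff of du: 12*u*v^2 + 9*u*v + 2*u + 20*v^2 + 14*v + 3
  coeff of dv: 12*u^2*v + 4*u^2 + 39*u*v + 12*u + 32*v + 9
F^* omega = (12*u*v^2 + 9*u*v + 2*u + 20*v^2 + 14*v + 3) du + (12*u^2*v + 4*u^2 + 39*u*v + 12*u + 32*v + 9) dv.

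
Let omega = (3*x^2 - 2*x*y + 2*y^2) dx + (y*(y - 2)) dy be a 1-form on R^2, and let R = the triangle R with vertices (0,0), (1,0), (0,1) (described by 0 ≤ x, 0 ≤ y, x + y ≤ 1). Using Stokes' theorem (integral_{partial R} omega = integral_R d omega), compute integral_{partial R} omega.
integral_(partial R) omega = -1/3

Stokes: integral_partial_R omega = integral_R d omega with d omega = (∂Q/∂x - ∂P/∂y) dx ∧ dy.
  ∂Q/∂x = 0
  ∂P/∂y = -2*x + 4*y
  integrand = ∂Q/∂x - ∂P/∂y = 2*x - 4*y.
Integrating over R: integral_0^1 integral_0^{1-x} (2*x - 4*y) dy dx = -1/3.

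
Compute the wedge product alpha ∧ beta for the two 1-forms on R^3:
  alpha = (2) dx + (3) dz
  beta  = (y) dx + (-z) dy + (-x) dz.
alpha ∧ beta = (-2*z) dx ∧ dy + (-2*x - 3*y) dx ∧ dz + (3*z) dy ∧ dz

Distribute the wedge, using dx_i ∧ dx_j = -dx_j ∧ dx_i and dx_i ∧ dx_i = 0. For each pair (i, j) with i < j, the coefficient of dx_i ∧ dx_j in alpha ∧ beta is (alpha_i * beta_j - alpha_j * beta_i). Collecting: alpha ∧ beta = (-2*z) dx ∧ dy + (-2*x - 3*y) dx ∧ dz + (3*z) dy ∧ dz.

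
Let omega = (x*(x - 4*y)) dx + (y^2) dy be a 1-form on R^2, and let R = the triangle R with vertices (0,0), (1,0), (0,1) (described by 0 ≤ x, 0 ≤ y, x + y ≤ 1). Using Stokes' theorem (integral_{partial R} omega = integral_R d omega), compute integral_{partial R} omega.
integral_(partial R) omega = 2/3

Stokes: integral_partial_R omega = integral_R d omega with d omega = (∂Q/∂x - ∂P/∂y) dx ∧ dy.
  ∂Q/∂x = 0
  ∂P/∂y = -4*x
  integrand = ∂Q/∂x - ∂P/∂y = 4*x.
Integrating over R: integral_0^1 integral_0^{1-x} (4*x) dy dx = 2/3.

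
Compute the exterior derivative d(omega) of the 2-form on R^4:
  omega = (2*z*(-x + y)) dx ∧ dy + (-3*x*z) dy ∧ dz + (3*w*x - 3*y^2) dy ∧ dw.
d(omega) = (-2*x + 2*y - 3*z) dx ∧ dy ∧ dz + (3*w) dx ∧ dy ∧ dw

For a 2-form omega = sum_{i<j} g_{ij} dx_i ∧ dx_j, the exterior derivative is
  d(omega) = sum_{i<j} d(g_{ij}) ∧ dx_i ∧ dx_j = sum_{i<j, k} (∂g_{ij}/∂x_k) dx_k ∧ dx_i ∧ dx_j.
Expand each term, using dx_k ∧ dx_i ∧ dx_j = sgn(permutation) dx_{(a)} ∧ dx_{(b)} ∧ dx_{(c)} with (a < b < c) sorted:
  d(2*z*(-x + y)) includes (∂/∂z)(2*z*(-x + y)) dz = (-2*x + 2*y) dz, which multiplied by dx ∧ dy gives (-2*x + 2*y) dx ∧ dy ∧ dz
  d(-3*x*z) includes (∂/∂x)(-3*x*z) dx = (-3*z) dx, which multiplied by dy ∧ dz gives (-3*z) dx ∧ dy ∧ dz
  d(3*w*x - 3*y^2) includes (∂/∂x)(3*w*x - 3*y^2) dx = (3*w) dx, which multiplied by dy ∧ dw gives (3*w) dx ∧ dy ∧ dw
Collecting like 3-forms: d(omega) = (-2*x + 2*y - 3*z) dx ∧ dy ∧ dz + (3*w) dx ∧ dy ∧ dw.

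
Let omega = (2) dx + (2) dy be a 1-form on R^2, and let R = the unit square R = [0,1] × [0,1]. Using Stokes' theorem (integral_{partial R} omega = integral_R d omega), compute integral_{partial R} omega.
integral_(partial R) omega = 0

Stokes: integral_partial_R omega = integral_R d omega with d omega = (∂Q/∂x - ∂P/∂y) dx ∧ dy.
  ∂Q/∂x = 0
  ∂P/∂y = 0
  integrand = ∂Q/∂x - ∂P/∂y = 0.
Integrating over R: integral_0^1 integral_0^1 (0) dx dy = 0.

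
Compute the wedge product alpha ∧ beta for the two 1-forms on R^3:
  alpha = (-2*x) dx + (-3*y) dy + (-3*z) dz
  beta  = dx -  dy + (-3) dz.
alpha ∧ beta = (2*x + 3*y) dx ∧ dy + (6*x + 3*z) dx ∧ dz + (9*y - 3*z) dy ∧ dz

Distribute the wedge, using dx_i ∧ dx_j = -dx_j ∧ dx_i and dx_i ∧ dx_i = 0. For each pair (i, j) with i < j, the coefficient of dx_i ∧ dx_j in alpha ∧ beta is (alpha_i * beta_j - alpha_j * beta_i). Collecting: alpha ∧ beta = (2*x + 3*y) dx ∧ dy + (6*x + 3*z) dx ∧ dz + (9*y - 3*z) dy ∧ dz.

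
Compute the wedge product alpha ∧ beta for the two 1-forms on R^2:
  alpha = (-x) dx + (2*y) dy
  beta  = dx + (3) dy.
alpha ∧ beta = (-3*x - 2*y) dx ∧ dy

Distribute the wedge, using dx_i ∧ dx_j = -dx_j ∧ dx_i and dx_i ∧ dx_i = 0. For each pair (i, j) with i < j, the coefficient of dx_i ∧ dx_j in alpha ∧ beta is (alpha_i * beta_j - alpha_j * beta_i). Collecting: alpha ∧ beta = (-3*x - 2*y) dx ∧ dy.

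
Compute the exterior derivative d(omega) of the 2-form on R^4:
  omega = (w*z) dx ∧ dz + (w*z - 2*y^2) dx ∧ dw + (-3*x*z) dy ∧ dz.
d(omega) = (-w + z) dx ∧ dz ∧ dw + (4*y) dx ∧ dy ∧ dw + (-3*z) dx ∧ dy ∧ dz

For a 2-form omega = sum_{i<j} g_{ij} dx_i ∧ dx_j, the exterior derivative is
  d(omega) = sum_{i<j} d(g_{ij}) ∧ dx_i ∧ dx_j = sum_{i<j, k} (∂g_{ij}/∂x_k) dx_k ∧ dx_i ∧ dx_j.
Expand each term, using dx_k ∧ dx_i ∧ dx_j = sgn(permutation) dx_{(a)} ∧ dx_{(b)} ∧ dx_{(c)} with (a < b < c) sorted:
  d(w*z) includes (∂/∂w)(w*z) dw = (z) dw, which multiplied by dx ∧ dz gives (z) dx ∧ dz ∧ dw
  d(w*z - 2*y^2) includes (∂/∂y)(w*z - 2*y^2) dy = (-4*y) dy, which multiplied by dx ∧ dw gives (4*y) dx ∧ dy ∧ dw
  d(w*z - 2*y^2) includes (∂/∂z)(w*z - 2*y^2) dz = (w) dz, which multiplied by dx ∧ dw gives (-w) dx ∧ dz ∧ dw
  d(-3*x*z) includes (∂/∂x)(-3*x*z) dx = (-3*z) dx, which multiplied by dy ∧ dz gives (-3*z) dx ∧ dy ∧ dz
Collecting like 3-forms: d(omega) = (-w + z) dx ∧ dz ∧ dw + (4*y) dx ∧ dy ∧ dw + (-3*z) dx ∧ dy ∧ dz.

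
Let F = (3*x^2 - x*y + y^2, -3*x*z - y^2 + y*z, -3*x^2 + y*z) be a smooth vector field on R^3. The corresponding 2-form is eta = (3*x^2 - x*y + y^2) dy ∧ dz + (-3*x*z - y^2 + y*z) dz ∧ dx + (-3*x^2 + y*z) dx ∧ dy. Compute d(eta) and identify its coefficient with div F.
d(eta) = (6*x - 2*y + z) dx ∧ dy ∧ dz; div F = 6*x - 2*y + z

For a 2-form in R^3 of the form above, applying d gives a 3-form with coefficient ∂P/∂x + ∂Q/∂y + ∂R/∂z:
  ∂P/∂x = 6*x - y
  ∂Q/∂y = -2*y + z
  ∂R/∂z = y
Sum = 6*x - 2*y + z, which is exactly div F.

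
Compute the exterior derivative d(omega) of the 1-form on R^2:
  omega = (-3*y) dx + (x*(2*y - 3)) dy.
d(omega) = (2*y) dx ∧ dy

For a 1-form omega = sum_i f_i dx_i, the exterior derivative is
  d(omega) = sum_{i < j} (∂f_j/∂x_i - ∂f_i/∂x_j) dx_i ∧ dx_j.
  coefficient of dx ∧ dy: ∂f_2/∂x - ∂f_1/∂y = ∂(x*(2*y - 3))/∂x - ∂(-3*y)/∂y = 2*y
Assembling: d(omega) = (2*y) dx ∧ dy.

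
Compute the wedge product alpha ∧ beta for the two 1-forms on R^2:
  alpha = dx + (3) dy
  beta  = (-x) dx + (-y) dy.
alpha ∧ beta = (3*x - y) dx ∧ dy

Distribute the wedge, using dx_i ∧ dx_j = -dx_j ∧ dx_i and dx_i ∧ dx_i = 0. For each pair (i, j) with i < j, the coefficient of dx_i ∧ dx_j in alpha ∧ beta is (alpha_i * beta_j - alpha_j * beta_i). Collecting: alpha ∧ beta = (3*x - y) dx ∧ dy.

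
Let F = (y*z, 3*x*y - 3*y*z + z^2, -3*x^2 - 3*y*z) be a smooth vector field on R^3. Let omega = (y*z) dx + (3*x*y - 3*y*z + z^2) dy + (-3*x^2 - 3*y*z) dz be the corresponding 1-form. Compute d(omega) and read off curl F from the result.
d(omega) = (3*y - 5*z) dy ∧ dz + (6*x + y) dz ∧ dx + (3*y - z) dx ∧ dy; curl F = (3*y - 5*z, 6*x + y, 3*y - z)

d omega = sum_{i<j} (∂f_j/∂x_i - ∂f_i/∂x_j) dx_i ∧ dx_j. Under the identification (dy ∧ dz, dz ∧ dx, dx ∧ dy) ↔ (e_x, e_y, e_z), the coefficients are exactly the components of curl F. Compute:
  ∂R/∂y - ∂Q/∂z = (-3*z) - (-3*y + 2*z) = 3*y - 5*z
  ∂P/∂z - ∂R/∂x = (y) - (-6*x) = 6*x + y
  ∂Q/∂x - ∂P/∂y = (3*y) - (z) = 3*y - z.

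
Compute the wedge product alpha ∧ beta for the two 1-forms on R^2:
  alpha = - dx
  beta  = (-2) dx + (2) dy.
alpha ∧ beta = (-2) dx ∧ dy

Distribute the wedge, using dx_i ∧ dx_j = -dx_j ∧ dx_i and dx_i ∧ dx_i = 0. For each pair (i, j) with i < j, the coefficient of dx_i ∧ dx_j in alpha ∧ beta is (alpha_i * beta_j - alpha_j * beta_i). Collecting: alpha ∧ beta = (-2) dx ∧ dy.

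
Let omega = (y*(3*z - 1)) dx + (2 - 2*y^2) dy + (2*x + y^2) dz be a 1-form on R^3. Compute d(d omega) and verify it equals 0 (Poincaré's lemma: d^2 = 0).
d(d omega) = 0

Step 1: d omega = sum_{i<j} (∂f_j/∂x_i - ∂f_i/∂x_j) dx_i ∧ dx_j:
  coeff of dx ∧ dy: 1 - 3*z
  coeff of dx ∧ dz: 2 - 3*y
  coeff of dy ∧ dz: 2*y
Step 2: Apply d again to each 2-form coefficient. The only possible 3-form in R^3 is dx ∧ dy ∧ dz, with coefficient
  ∂(coeff of dy∧dz)/∂x - ∂(coeff of dx∧dz)/∂y + ∂(coeff of dx∧dy)/∂z
  = ∂/∂x (2*y) - ∂/∂y (2 - 3*y) + ∂/∂z (1 - 3*z).
Each of these terms simplifies to sums of mixed partials that cancel in pairs. The result is 0 (by equality of mixed partials for smooth functions — Schwarz / Clairaut).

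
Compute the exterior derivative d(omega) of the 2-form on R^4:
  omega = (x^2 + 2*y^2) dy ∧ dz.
d(omega) = (2*x) dx ∧ dy ∧ dz

For a 2-form omega = sum_{i<j} g_{ij} dx_i ∧ dx_j, the exterior derivative is
  d(omega) = sum_{i<j} d(g_{ij}) ∧ dx_i ∧ dx_j = sum_{i<j, k} (∂g_{ij}/∂x_k) dx_k ∧ dx_i ∧ dx_j.
Expand each term, using dx_k ∧ dx_i ∧ dx_j = sgn(permutation) dx_{(a)} ∧ dx_{(b)} ∧ dx_{(c)} with (a < b < c) sorted:
  d(x^2 + 2*y^2) includes (∂/∂x)(x^2 + 2*y^2) dx = (2*x) dx, which multiplied by dy ∧ dz gives (2*x) dx ∧ dy ∧ dz
Collecting like 3-forms: d(omega) = (2*x) dx ∧ dy ∧ dz.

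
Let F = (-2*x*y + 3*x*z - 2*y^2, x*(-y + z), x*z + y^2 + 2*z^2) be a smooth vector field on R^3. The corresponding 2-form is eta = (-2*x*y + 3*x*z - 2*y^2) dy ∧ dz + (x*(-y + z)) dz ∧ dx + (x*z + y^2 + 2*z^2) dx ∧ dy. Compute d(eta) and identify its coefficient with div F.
d(eta) = (-2*y + 7*z) dx ∧ dy ∧ dz; div F = -2*y + 7*z

For a 2-form in R^3 of the form above, applying d gives a 3-form with coefficient ∂P/∂x + ∂Q/∂y + ∂R/∂z:
  ∂P/∂x = -2*y + 3*z
  ∂Q/∂y = -x
  ∂R/∂z = x + 4*z
Sum = -2*y + 7*z, which is exactly div F.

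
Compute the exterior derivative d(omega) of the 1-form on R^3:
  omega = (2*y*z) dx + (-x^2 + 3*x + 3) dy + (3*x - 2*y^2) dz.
d(omega) = (-2*x - 2*z + 3) dx ∧ dy + (3 - 2*y) dx ∧ dz + (-4*y) dy ∧ dz

For a 1-form omega = sum_i f_i dx_i, the exterior derivative is
  d(omega) = sum_{i < j} (∂f_j/∂x_i - ∂f_i/∂x_j) dx_i ∧ dx_j.
  coefficient of dx ∧ dy: ∂f_2/∂x - ∂f_1/∂y = ∂(-x^2 + 3*x + 3)/∂x - ∂(2*y*z)/∂y = -2*x - 2*z + 3
  coefficient of dx ∧ dz: ∂f_3/∂x - ∂f_1/∂z = ∂(3*x - 2*y^2)/∂x - ∂(2*y*z)/∂z = 3 - 2*y
  coefficient of dy ∧ dz: ∂f_3/∂y - ∂f_2/∂z = ∂(3*x - 2*y^2)/∂y - ∂(-x^2 + 3*x + 3)/∂z = -4*y
Assembling: d(omega) = (-2*x - 2*z + 3) dx ∧ dy + (3 - 2*y) dx ∧ dz + (-4*y) dy ∧ dz.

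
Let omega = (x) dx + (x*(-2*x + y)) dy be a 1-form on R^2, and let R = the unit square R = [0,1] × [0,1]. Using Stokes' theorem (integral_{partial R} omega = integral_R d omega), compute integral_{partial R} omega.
integral_(partial R) omega = -3/2

Stokes: integral_partial_R omega = integral_R d omega with d omega = (∂Q/∂x - ∂P/∂y) dx ∧ dy.
  ∂Q/∂x = -4*x + y
  ∂P/∂y = 0
  integrand = ∂Q/∂x - ∂P/∂y = -4*x + y.
Integrating over R: integral_0^1 integral_0^1 (-4*x + y) dx dy = -3/2.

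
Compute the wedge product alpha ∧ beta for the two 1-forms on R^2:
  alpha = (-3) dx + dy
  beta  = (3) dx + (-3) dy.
alpha ∧ beta = (6) dx ∧ dy

Distribute the wedge, using dx_i ∧ dx_j = -dx_j ∧ dx_i and dx_i ∧ dx_i = 0. For each pair (i, j) with i < j, the coefficient of dx_i ∧ dx_j in alpha ∧ beta is (alpha_i * beta_j - alpha_j * beta_i). Collecting: alpha ∧ beta = (6) dx ∧ dy.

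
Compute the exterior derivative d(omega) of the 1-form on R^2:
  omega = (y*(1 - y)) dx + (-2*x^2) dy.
d(omega) = (-4*x + 2*y - 1) dx ∧ dy

For a 1-form omega = sum_i f_i dx_i, the exterior derivative is
  d(omega) = sum_{i < j} (∂f_j/∂x_i - ∂f_i/∂x_j) dx_i ∧ dx_j.
  coefficient of dx ∧ dy: ∂f_2/∂x - ∂f_1/∂y = ∂(-2*x^2)/∂x - ∂(y*(1 - y))/∂y = -4*x + 2*y - 1
Assembling: d(omega) = (-4*x + 2*y - 1) dx ∧ dy.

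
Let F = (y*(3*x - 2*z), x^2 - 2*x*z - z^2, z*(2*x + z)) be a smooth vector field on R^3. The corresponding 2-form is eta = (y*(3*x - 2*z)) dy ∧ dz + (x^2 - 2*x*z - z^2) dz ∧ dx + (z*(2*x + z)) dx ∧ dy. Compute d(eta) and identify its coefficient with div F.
d(eta) = (2*x + 3*y + 2*z) dx ∧ dy ∧ dz; div F = 2*x + 3*y + 2*z

For a 2-form in R^3 of the form above, applying d gives a 3-form with coefficient ∂P/∂x + ∂Q/∂y + ∂R/∂z:
  ∂P/∂x = 3*y
  ∂Q/∂y = 0
  ∂R/∂z = 2*x + 2*z
Sum = 2*x + 3*y + 2*z, which is exactly div F.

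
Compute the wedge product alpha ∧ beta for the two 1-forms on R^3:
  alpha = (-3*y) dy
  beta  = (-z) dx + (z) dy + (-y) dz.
alpha ∧ beta = (-3*y*z) dx ∧ dy + (3*y^2) dy ∧ dz

Distribute the wedge, using dx_i ∧ dx_j = -dx_j ∧ dx_i and dx_i ∧ dx_i = 0. For each pair (i, j) with i < j, the coefficient of dx_i ∧ dx_j in alpha ∧ beta is (alpha_i * beta_j - alpha_j * beta_i). Collecting: alpha ∧ beta = (-3*y*z) dx ∧ dy + (3*y^2) dy ∧ dz.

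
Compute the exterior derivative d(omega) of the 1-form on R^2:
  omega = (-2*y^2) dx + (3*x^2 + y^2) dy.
d(omega) = (6*x + 4*y) dx ∧ dy

For a 1-form omega = sum_i f_i dx_i, the exterior derivative is
  d(omega) = sum_{i < j} (∂f_j/∂x_i - ∂f_i/∂x_j) dx_i ∧ dx_j.
  coefficient of dx ∧ dy: ∂f_2/∂x - ∂f_1/∂y = ∂(3*x^2 + y^2)/∂x - ∂(-2*y^2)/∂y = 6*x + 4*y
Assembling: d(omega) = (6*x + 4*y) dx ∧ dy.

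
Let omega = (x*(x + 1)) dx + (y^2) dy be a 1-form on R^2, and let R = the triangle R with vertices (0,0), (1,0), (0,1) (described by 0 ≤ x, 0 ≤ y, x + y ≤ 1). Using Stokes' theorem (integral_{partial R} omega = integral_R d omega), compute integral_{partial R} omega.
integral_(partial R) omega = 0

Stokes: integral_partial_R omega = integral_R d omega with d omega = (∂Q/∂x - ∂P/∂y) dx ∧ dy.
  ∂Q/∂x = 0
  ∂P/∂y = 0
  integrand = ∂Q/∂x - ∂P/∂y = 0.
Integrating over R: integral_0^1 integral_0^{1-x} (0) dy dx = 0.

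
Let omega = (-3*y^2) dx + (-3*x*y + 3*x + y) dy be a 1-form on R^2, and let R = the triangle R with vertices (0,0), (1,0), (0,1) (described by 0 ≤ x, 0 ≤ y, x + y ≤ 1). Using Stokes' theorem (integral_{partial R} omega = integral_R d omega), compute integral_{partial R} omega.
integral_(partial R) omega = 2

Stokes: integral_partial_R omega = integral_R d omega with d omega = (∂Q/∂x - ∂P/∂y) dx ∧ dy.
  ∂Q/∂x = 3 - 3*y
  ∂P/∂y = -6*y
  integrand = ∂Q/∂x - ∂P/∂y = 3*y + 3.
Integrating over R: integral_0^1 integral_0^{1-x} (3*y + 3) dy dx = 2.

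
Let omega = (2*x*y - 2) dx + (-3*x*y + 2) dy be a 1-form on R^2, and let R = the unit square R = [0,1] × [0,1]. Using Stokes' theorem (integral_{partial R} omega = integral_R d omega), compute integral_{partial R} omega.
integral_(partial R) omega = -5/2

Stokes: integral_partial_R omega = integral_R d omega with d omega = (∂Q/∂x - ∂P/∂y) dx ∧ dy.
  ∂Q/∂x = -3*y
  ∂P/∂y = 2*x
  integrand = ∂Q/∂x - ∂P/∂y = -2*x - 3*y.
Integrating over R: integral_0^1 integral_0^1 (-2*x - 3*y) dx dy = -5/2.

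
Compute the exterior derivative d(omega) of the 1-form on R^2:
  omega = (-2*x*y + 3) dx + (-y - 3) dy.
d(omega) = (2*x) dx ∧ dy

For a 1-form omega = sum_i f_i dx_i, the exterior derivative is
  d(omega) = sum_{i < j} (∂f_j/∂x_i - ∂f_i/∂x_j) dx_i ∧ dx_j.
  coefficient of dx ∧ dy: ∂f_2/∂x - ∂f_1/∂y = ∂(-y - 3)/∂x - ∂(-2*x*y + 3)/∂y = 2*x
Assembling: d(omega) = (2*x) dx ∧ dy.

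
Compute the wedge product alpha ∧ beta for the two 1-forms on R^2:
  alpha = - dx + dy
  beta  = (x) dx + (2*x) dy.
alpha ∧ beta = (-3*x) dx ∧ dy

Distribute the wedge, using dx_i ∧ dx_j = -dx_j ∧ dx_i and dx_i ∧ dx_i = 0. For each pair (i, j) with i < j, the coefficient of dx_i ∧ dx_j in alpha ∧ beta is (alpha_i * beta_j - alpha_j * beta_i). Collecting: alpha ∧ beta = (-3*x) dx ∧ dy.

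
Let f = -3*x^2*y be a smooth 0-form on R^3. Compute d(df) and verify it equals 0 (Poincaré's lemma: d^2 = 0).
d(df) = 0

Step 1: df = sum_i (∂f/∂x_i) dx_i = (-6*x*y) dx + (-3*x^2) dy + (0) dz.
Step 2: Apply d again. Using the 1-form formula, the coefficient of dx ∧ dy in d(df) is ∂^2 f/∂x ∂y - ∂^2 f/∂y ∂x = (-6*x) - (-6*x) = 0 (equality of mixed partials for smooth f).
Similarly for dx ∧ dz and dy ∧ dz — all coefficients vanish. So d(df) = 0.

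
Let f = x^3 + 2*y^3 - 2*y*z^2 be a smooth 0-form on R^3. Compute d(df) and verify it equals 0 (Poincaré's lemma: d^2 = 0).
d(df) = 0

Step 1: df = sum_i (∂f/∂x_i) dx_i = (3*x^2) dx + (6*y^2 - 2*z^2) dy + (-4*y*z) dz.
Step 2: Apply d again. Using the 1-form formula, the coefficient of dx ∧ dy in d(df) is ∂^2 f/∂x ∂y - ∂^2 f/∂y ∂x = (0) - (0) = 0 (equality of mixed partials for smooth f).
Similarly for dx ∧ dz and dy ∧ dz — all coefficients vanish. So d(df) = 0.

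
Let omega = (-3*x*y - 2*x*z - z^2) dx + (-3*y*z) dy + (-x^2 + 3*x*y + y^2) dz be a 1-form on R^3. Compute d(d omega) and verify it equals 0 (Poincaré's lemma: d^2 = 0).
d(d omega) = 0

Step 1: d omega = sum_{i<j} (∂f_j/∂x_i - ∂f_i/∂x_j) dx_i ∧ dx_j:
  coeff of dx ∧ dy: 3*x
  coeff of dx ∧ dz: 3*y + 2*z
  coeff of dy ∧ dz: 3*x + 5*y
Step 2: Apply d again to each 2-form coefficient. The only possible 3-form in R^3 is dx ∧ dy ∧ dz, with coefficient
  ∂(coeff of dy∧dz)/∂x - ∂(coeff of dx∧dz)/∂y + ∂(coeff of dx∧dy)/∂z
  = ∂/∂x (3*x + 5*y) - ∂/∂y (3*y + 2*z) + ∂/∂z (3*x).
Each of these terms simplifies to sums of mixed partials that cancel in pairs. The result is 0 (by equality of mixed partials for smooth functions — Schwarz / Clairaut).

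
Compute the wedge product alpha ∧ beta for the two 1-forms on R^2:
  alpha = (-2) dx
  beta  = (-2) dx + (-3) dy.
alpha ∧ beta = (6) dx ∧ dy

Distribute the wedge, using dx_i ∧ dx_j = -dx_j ∧ dx_i and dx_i ∧ dx_i = 0. For each pair (i, j) with i < j, the coefficient of dx_i ∧ dx_j in alpha ∧ beta is (alpha_i * beta_j - alpha_j * beta_i). Collecting: alpha ∧ beta = (6) dx ∧ dy.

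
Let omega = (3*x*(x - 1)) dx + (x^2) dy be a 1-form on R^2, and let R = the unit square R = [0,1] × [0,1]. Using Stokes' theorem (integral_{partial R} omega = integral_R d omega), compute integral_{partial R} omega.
integral_(partial R) omega = 1

Stokes: integral_partial_R omega = integral_R d omega with d omega = (∂Q/∂x - ∂P/∂y) dx ∧ dy.
  ∂Q/∂x = 2*x
  ∂P/∂y = 0
  integrand = ∂Q/∂x - ∂P/∂y = 2*x.
Integrating over R: integral_0^1 integral_0^1 (2*x) dx dy = 1.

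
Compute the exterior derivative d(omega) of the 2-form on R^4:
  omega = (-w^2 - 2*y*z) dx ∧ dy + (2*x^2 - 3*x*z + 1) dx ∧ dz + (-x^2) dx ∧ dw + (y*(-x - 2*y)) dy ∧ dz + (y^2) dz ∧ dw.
d(omega) = (-3*y) dx ∧ dy ∧ dz + (-2*w) dx ∧ dy ∧ dw + (2*y) dy ∧ dz ∧ dw

For a 2-form omega = sum_{i<j} g_{ij} dx_i ∧ dx_j, the exterior derivative is
  d(omega) = sum_{i<j} d(g_{ij}) ∧ dx_i ∧ dx_j = sum_{i<j, k} (∂g_{ij}/∂x_k) dx_k ∧ dx_i ∧ dx_j.
Expand each term, using dx_k ∧ dx_i ∧ dx_j = sgn(permutation) dx_{(a)} ∧ dx_{(b)} ∧ dx_{(c)} with (a < b < c) sorted:
  d(-w^2 - 2*y*z) includes (∂/∂z)(-w^2 - 2*y*z) dz = (-2*y) dz, which multiplied by dx ∧ dy gives (-2*y) dx ∧ dy ∧ dz
  d(-w^2 - 2*y*z) includes (∂/∂w)(-w^2 - 2*y*z) dw = (-2*w) dw, which multiplied by dx ∧ dy gives (-2*w) dx ∧ dy ∧ dw
  d(y*(-x - 2*y)) includes (∂/∂x)(y*(-x - 2*y)) dx = (-y) dx, which multiplied by dy ∧ dz gives (-y) dx ∧ dy ∧ dz
  d(y^2) includes (∂/∂y)(y^2) dy = (2*y) dy, which multiplied by dz ∧ dw gives (2*y) dy ∧ dz ∧ dw
Collecting like 3-forms: d(omega) = (-3*y) dx ∧ dy ∧ dz + (-2*w) dx ∧ dy ∧ dw + (2*y) dy ∧ dz ∧ dw.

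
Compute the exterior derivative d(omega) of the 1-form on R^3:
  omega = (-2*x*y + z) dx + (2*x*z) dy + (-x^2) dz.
d(omega) = (2*x + 2*z) dx ∧ dy + (-2*x - 1) dx ∧ dz + (-2*x) dy ∧ dz

For a 1-form omega = sum_i f_i dx_i, the exterior derivative is
  d(omega) = sum_{i < j} (∂f_j/∂x_i - ∂f_i/∂x_j) dx_i ∧ dx_j.
  coefficient of dx ∧ dy: ∂f_2/∂x - ∂f_1/∂y = ∂(2*x*z)/∂x - ∂(-2*x*y + z)/∂y = 2*x + 2*z
  coefficient of dx ∧ dz: ∂f_3/∂x - ∂f_1/∂z = ∂(-x^2)/∂x - ∂(-2*x*y + z)/∂z = -2*x - 1
  coefficient of dy ∧ dz: ∂f_3/∂y - ∂f_2/∂z = ∂(-x^2)/∂y - ∂(2*x*z)/∂z = -2*x
Assembling: d(omega) = (2*x + 2*z) dx ∧ dy + (-2*x - 1) dx ∧ dz + (-2*x) dy ∧ dz.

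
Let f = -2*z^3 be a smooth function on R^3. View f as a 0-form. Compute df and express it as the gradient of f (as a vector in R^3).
df = (0) dx + (0) dy + (-6*z^2) dz; grad f = (0, 0, -6*z^2)

For a 0-form f, d f = (∂f/∂x) dx + (∂f/∂y) dy + (∂f/∂z) dz. The components of the vector representation are exactly the entries of grad f in Cartesian coordinates:
  ∂f/∂x = 0
  ∂f/∂y = 0
  ∂f/∂z = -6*z^2.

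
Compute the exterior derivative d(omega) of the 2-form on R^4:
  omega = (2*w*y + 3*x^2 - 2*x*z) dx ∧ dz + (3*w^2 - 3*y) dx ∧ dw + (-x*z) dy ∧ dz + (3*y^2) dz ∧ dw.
d(omega) = (-2*w - z) dx ∧ dy ∧ dz + (2*y) dx ∧ dz ∧ dw + (3) dx ∧ dy ∧ dw + (6*y) dy ∧ dz ∧ dw

For a 2-form omega = sum_{i<j} g_{ij} dx_i ∧ dx_j, the exterior derivative is
  d(omega) = sum_{i<j} d(g_{ij}) ∧ dx_i ∧ dx_j = sum_{i<j, k} (∂g_{ij}/∂x_k) dx_k ∧ dx_i ∧ dx_j.
Expand each term, using dx_k ∧ dx_i ∧ dx_j = sgn(permutation) dx_{(a)} ∧ dx_{(b)} ∧ dx_{(c)} with (a < b < c) sorted:
  d(2*w*y + 3*x^2 - 2*x*z) includes (∂/∂y)(2*w*y + 3*x^2 - 2*x*z) dy = (2*w) dy, which multiplied by dx ∧ dz gives (-2*w) dx ∧ dy ∧ dz
  d(2*w*y + 3*x^2 - 2*x*z) includes (∂/∂w)(2*w*y + 3*x^2 - 2*x*z) dw = (2*y) dw, which multiplied by dx ∧ dz gives (2*y) dx ∧ dz ∧ dw
  d(3*w^2 - 3*y) includes (∂/∂y)(3*w^2 - 3*y) dy = (-3) dy, which multiplied by dx ∧ dw gives (3) dx ∧ dy ∧ dw
  d(-x*z) includes (∂/∂x)(-x*z) dx = (-z) dx, which multiplied by dy ∧ dz gives (-z) dx ∧ dy ∧ dz
  d(3*y^2) includes (∂/∂y)(3*y^2) dy = (6*y) dy, which multiplied by dz ∧ dw gives (6*y) dy ∧ dz ∧ dw
Collecting like 3-forms: d(omega) = (-2*w - z) dx ∧ dy ∧ dz + (2*y) dx ∧ dz ∧ dw + (3) dx ∧ dy ∧ dw + (6*y) dy ∧ dz ∧ dw.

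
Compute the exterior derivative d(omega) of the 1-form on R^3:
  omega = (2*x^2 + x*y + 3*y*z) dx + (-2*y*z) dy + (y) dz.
d(omega) = (-x - 3*z) dx ∧ dy + (-3*y) dx ∧ dz + (2*y + 1) dy ∧ dz

For a 1-form omega = sum_i f_i dx_i, the exterior derivative is
  d(omega) = sum_{i < j} (∂f_j/∂x_i - ∂f_i/∂x_j) dx_i ∧ dx_j.
  coefficient of dx ∧ dy: ∂f_2/∂x - ∂f_1/∂y = ∂(-2*y*z)/∂x - ∂(2*x^2 + x*y + 3*y*z)/∂y = -x - 3*z
  coefficient of dx ∧ dz: ∂f_3/∂x - ∂f_1/∂z = ∂(y)/∂x - ∂(2*x^2 + x*y + 3*y*z)/∂z = -3*y
  coefficient of dy ∧ dz: ∂f_3/∂y - ∂f_2/∂z = ∂(y)/∂y - ∂(-2*y*z)/∂z = 2*y + 1
Assembling: d(omega) = (-x - 3*z) dx ∧ dy + (-3*y) dx ∧ dz + (2*y + 1) dy ∧ dz.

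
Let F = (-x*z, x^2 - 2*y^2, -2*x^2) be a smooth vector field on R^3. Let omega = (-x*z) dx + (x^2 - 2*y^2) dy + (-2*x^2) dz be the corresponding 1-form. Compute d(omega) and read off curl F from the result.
d(omega) = (0) dy ∧ dz + (3*x) dz ∧ dx + (2*x) dx ∧ dy; curl F = (0, 3*x, 2*x)

d omega = sum_{i<j} (∂f_j/∂x_i - ∂f_i/∂x_j) dx_i ∧ dx_j. Under the identification (dy ∧ dz, dz ∧ dx, dx ∧ dy) ↔ (e_x, e_y, e_z), the coefficients are exactly the components of curl F. Compute:
  ∂R/∂y - ∂Q/∂z = (0) - (0) = 0
  ∂P/∂z - ∂R/∂x = (-x) - (-4*x) = 3*x
  ∂Q/∂x - ∂P/∂y = (2*x) - (0) = 2*x.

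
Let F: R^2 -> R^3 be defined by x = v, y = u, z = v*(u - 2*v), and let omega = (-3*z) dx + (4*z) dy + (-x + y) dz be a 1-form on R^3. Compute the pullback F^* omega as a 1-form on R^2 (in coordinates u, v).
F^* omega = (v*(5*u - 9*v)) du + (u^2 - 8*u*v + 10*v^2) dv

Using F^*(f dg) = (f ∘ F) d(g ∘ F), substitute each coordinate x_i by F_i(u, v) in f_i, and replace dx_i by d F_i = (∂F_i/∂u) du + (∂F_i/∂v) dv.
  For the x component: f_1(F) = 3*v*(-u + 2*v); d F_1 = (0) du + (1) dv
  For the y component: f_2(F) = 4*v*(u - 2*v); d F_2 = (1) du + (0) dv
  For the z component: f_3(F) = u - v; d F_3 = (v) du + (u - 4*v) dv
Combining and collecting du, dv coefficients:
  coeff of du: v*(5*u - 9*v)
  coeff of dv: u^2 - 8*u*v + 10*v^2
F^* omega = (v*(5*u - 9*v)) du + (u^2 - 8*u*v + 10*v^2) dv.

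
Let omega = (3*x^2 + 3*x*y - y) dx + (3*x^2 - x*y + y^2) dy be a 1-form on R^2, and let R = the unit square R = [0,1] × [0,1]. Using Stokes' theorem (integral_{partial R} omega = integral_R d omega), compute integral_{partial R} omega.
integral_(partial R) omega = 2

Stokes: integral_partial_R omega = integral_R d omega with d omega = (∂Q/∂x - ∂P/∂y) dx ∧ dy.
  ∂Q/∂x = 6*x - y
  ∂P/∂y = 3*x - 1
  integrand = ∂Q/∂x - ∂P/∂y = 3*x - y + 1.
Integrating over R: integral_0^1 integral_0^1 (3*x - y + 1) dx dy = 2.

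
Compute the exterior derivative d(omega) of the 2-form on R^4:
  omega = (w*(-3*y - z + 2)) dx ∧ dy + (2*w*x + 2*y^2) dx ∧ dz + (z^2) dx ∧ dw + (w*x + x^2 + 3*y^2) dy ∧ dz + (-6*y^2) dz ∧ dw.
d(omega) = (2*x - 4*y) dx ∧ dy ∧ dz + (-3*y - z + 2) dx ∧ dy ∧ dw + (2*x - 2*z) dx ∧ dz ∧ dw + (x - 12*y) dy ∧ dz ∧ dw

For a 2-form omega = sum_{i<j} g_{ij} dx_i ∧ dx_j, the exterior derivative is
  d(omega) = sum_{i<j} d(g_{ij}) ∧ dx_i ∧ dx_j = sum_{i<j, k} (∂g_{ij}/∂x_k) dx_k ∧ dx_i ∧ dx_j.
Expand each term, using dx_k ∧ dx_i ∧ dx_j = sgn(permutation) dx_{(a)} ∧ dx_{(b)} ∧ dx_{(c)} with (a < b < c) sorted:
  d(w*(-3*y - z + 2)) includes (∂/∂z)(w*(-3*y - z + 2)) dz = (-w) dz, which multiplied by dx ∧ dy gives (-w) dx ∧ dy ∧ dz
  d(w*(-3*y - z + 2)) includes (∂/∂w)(w*(-3*y - z + 2)) dw = (-3*y - z + 2) dw, which multiplied by dx ∧ dy gives (-3*y - z + 2) dx ∧ dy ∧ dw
  d(2*w*x + 2*y^2) includes (∂/∂y)(2*w*x + 2*y^2) dy = (4*y) dy, which multiplied by dx ∧ dz gives (-4*y) dx ∧ dy ∧ dz
  d(2*w*x + 2*y^2) includes (∂/∂w)(2*w*x + 2*y^2) dw = (2*x) dw, which multiplied by dx ∧ dz gives (2*x) dx ∧ dz ∧ dw
  d(z^2) includes (∂/∂z)(z^2) dz = (2*z) dz, which multiplied by dx ∧ dw gives (-2*z) dx ∧ dz ∧ dw
  d(w*x + x^2 + 3*y^2) includes (∂/∂x)(w*x + x^2 + 3*y^2) dx = (w + 2*x) dx, which multiplied by dy ∧ dz gives (w + 2*x) dx ∧ dy ∧ dz
  d(w*x + x^2 + 3*y^2) includes (∂/∂w)(w*x + x^2 + 3*y^2) dw = (x) dw, which multiplied by dy ∧ dz gives (x) dy ∧ dz ∧ dw
  d(-6*y^2) includes (∂/∂y)(-6*y^2) dy = (-12*y) dy, which multiplied by dz ∧ dw gives (-12*y) dy ∧ dz ∧ dw
Collecting like 3-forms: d(omega) = (2*x - 4*y) dx ∧ dy ∧ dz + (-3*y - z + 2) dx ∧ dy ∧ dw + (2*x - 2*z) dx ∧ dz ∧ dw + (x - 12*y) dy ∧ dz ∧ dw.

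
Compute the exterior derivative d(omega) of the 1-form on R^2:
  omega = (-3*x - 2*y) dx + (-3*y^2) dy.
d(omega) = (2) dx ∧ dy

For a 1-form omega = sum_i f_i dx_i, the exterior derivative is
  d(omega) = sum_{i < j} (∂f_j/∂x_i - ∂f_i/∂x_j) dx_i ∧ dx_j.
  coefficient of dx ∧ dy: ∂f_2/∂x - ∂f_1/∂y = ∂(-3*y^2)/∂x - ∂(-3*x - 2*y)/∂y = 2
Assembling: d(omega) = (2) dx ∧ dy.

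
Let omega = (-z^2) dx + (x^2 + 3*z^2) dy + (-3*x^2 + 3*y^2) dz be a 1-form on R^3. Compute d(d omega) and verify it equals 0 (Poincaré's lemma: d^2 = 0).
d(d omega) = 0

Step 1: d omega = sum_{i<j} (∂f_j/∂x_i - ∂f_i/∂x_j) dx_i ∧ dx_j:
  coeff of dx ∧ dy: 2*x
  coeff of dx ∧ dz: -6*x + 2*z
  coeff of dy ∧ dz: 6*y - 6*z
Step 2: Apply d again to each 2-form coefficient. The only possible 3-form in R^3 is dx ∧ dy ∧ dz, with coefficient
  ∂(coeff of dy∧dz)/∂x - ∂(coeff of dx∧dz)/∂y + ∂(coeff of dx∧dy)/∂z
  = ∂/∂x (6*y - 6*z) - ∂/∂y (-6*x + 2*z) + ∂/∂z (2*x).
Each of these terms simplifies to sums of mixed partials that cancel in pairs. The result is 0 (by equality of mixed partials for smooth functions — Schwarz / Clairaut).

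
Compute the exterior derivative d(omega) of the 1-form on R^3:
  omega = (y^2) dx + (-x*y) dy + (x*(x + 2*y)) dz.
d(omega) = (-3*y) dx ∧ dy + (2*x + 2*y) dx ∧ dz + (2*x) dy ∧ dz

For a 1-form omega = sum_i f_i dx_i, the exterior derivative is
  d(omega) = sum_{i < j} (∂f_j/∂x_i - ∂f_i/∂x_j) dx_i ∧ dx_j.
  coefficient of dx ∧ dy: ∂f_2/∂x - ∂f_1/∂y = ∂(-x*y)/∂x - ∂(y^2)/∂y = -3*y
  coefficient of dx ∧ dz: ∂f_3/∂x - ∂f_1/∂z = ∂(x*(x + 2*y))/∂x - ∂(y^2)/∂z = 2*x + 2*y
  coefficient of dy ∧ dz: ∂f_3/∂y - ∂f_2/∂z = ∂(x*(x + 2*y))/∂y - ∂(-x*y)/∂z = 2*x
Assembling: d(omega) = (-3*y) dx ∧ dy + (2*x + 2*y) dx ∧ dz + (2*x) dy ∧ dz.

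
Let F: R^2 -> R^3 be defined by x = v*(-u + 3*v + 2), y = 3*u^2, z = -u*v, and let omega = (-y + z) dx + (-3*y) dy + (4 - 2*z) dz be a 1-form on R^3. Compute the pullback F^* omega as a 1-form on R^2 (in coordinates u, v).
F^* omega = (-54*u^3 + 3*u^2*v - u*v^2 - 4*v) du + (u*(3*u^2 - 19*u*v - 6*u - 6*v^2 - 2*v - 4)) dv

Using F^*(f dg) = (f ∘ F) d(g ∘ F), substitute each coordinate x_i by F_i(u, v) in f_i, and replace dx_i by d F_i = (∂F_i/∂u) du + (∂F_i/∂v) dv.
  For the x component: f_1(F) = u*(-3*u - v); d F_1 = (-v) du + (-u + 6*v + 2) dv
  For the y component: f_2(F) = -9*u^2; d F_2 = (6*u) du + (0) dv
  For the z component: f_3(F) = 2*u*v + 4; d F_3 = (-v) du + (-u) dv
Combining and collecting du, dv coefficients:
  coeff of du: -54*u^3 + 3*u^2*v - u*v^2 - 4*v
  coeff of dv: u*(3*u^2 - 19*u*v - 6*u - 6*v^2 - 2*v - 4)
F^* omega = (-54*u^3 + 3*u^2*v - u*v^2 - 4*v) du + (u*(3*u^2 - 19*u*v - 6*u - 6*v^2 - 2*v - 4)) dv.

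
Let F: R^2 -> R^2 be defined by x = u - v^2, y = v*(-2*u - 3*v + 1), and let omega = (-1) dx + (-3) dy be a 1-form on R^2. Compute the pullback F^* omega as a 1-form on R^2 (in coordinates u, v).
F^* omega = (6*v - 1) du + (6*u + 20*v - 3) dv

Using F^*(f dg) = (f ∘ F) d(g ∘ F), substitute each coordinate x_i by F_i(u, v) in f_i, and replace dx_i by d F_i = (∂F_i/∂u) du + (∂F_i/∂v) dv.
  For the x component: f_1(F) = -1; d F_1 = (1) du + (-2*v) dv
  For the y component: f_2(F) = -3; d F_2 = (-2*v) du + (-2*u - 6*v + 1) dv
Combining and collecting du, dv coefficients:
  coeff of du: 6*v - 1
  coeff of dv: 6*u + 20*v - 3
F^* omega = (6*v - 1) du + (6*u + 20*v - 3) dv.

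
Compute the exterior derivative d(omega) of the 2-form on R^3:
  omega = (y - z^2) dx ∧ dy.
d(omega) = (-2*z) dx ∧ dy ∧ dz

For a 2-form omega = sum_{i<j} g_{ij} dx_i ∧ dx_j, the exterior derivative is
  d(omega) = sum_{i<j} d(g_{ij}) ∧ dx_i ∧ dx_j = sum_{i<j, k} (∂g_{ij}/∂x_k) dx_k ∧ dx_i ∧ dx_j.
Expand each term, using dx_k ∧ dx_i ∧ dx_j = sgn(permutation) dx_{(a)} ∧ dx_{(b)} ∧ dx_{(c)} with (a < b < c) sorted:
  d(y - z^2) includes (∂/∂z)(y - z^2) dz = (-2*z) dz, which multiplied by dx ∧ dy gives (-2*z) dx ∧ dy ∧ dz
Collecting like 3-forms: d(omega) = (-2*z) dx ∧ dy ∧ dz.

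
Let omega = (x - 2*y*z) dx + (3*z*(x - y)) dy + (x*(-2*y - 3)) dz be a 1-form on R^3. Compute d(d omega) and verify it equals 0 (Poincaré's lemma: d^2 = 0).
d(d omega) = 0

Step 1: d omega = sum_{i<j} (∂f_j/∂x_i - ∂f_i/∂x_j) dx_i ∧ dx_j:
  coeff of dx ∧ dy: 5*z
  coeff of dx ∧ dz: -3
  coeff of dy ∧ dz: -5*x + 3*y
Step 2: Apply d again to each 2-form coefficient. The only possible 3-form in R^3 is dx ∧ dy ∧ dz, with coefficient
  ∂(coeff of dy∧dz)/∂x - ∂(coeff of dx∧dz)/∂y + ∂(coeff of dx∧dy)/∂z
  = ∂/∂x (-5*x + 3*y) - ∂/∂y (-3) + ∂/∂z (5*z).
Each of these terms simplifies to sums of mixed partials that cancel in pairs. The result is 0 (by equality of mixed partials for smooth functions — Schwarz / Clairaut).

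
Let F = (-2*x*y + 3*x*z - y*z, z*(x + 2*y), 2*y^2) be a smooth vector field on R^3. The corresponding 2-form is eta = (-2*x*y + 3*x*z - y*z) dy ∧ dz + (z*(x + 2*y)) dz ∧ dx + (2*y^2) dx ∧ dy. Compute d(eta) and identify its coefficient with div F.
d(eta) = (-2*y + 5*z) dx ∧ dy ∧ dz; div F = -2*y + 5*z

For a 2-form in R^3 of the form above, applying d gives a 3-form with coefficient ∂P/∂x + ∂Q/∂y + ∂R/∂z:
  ∂P/∂x = -2*y + 3*z
  ∂Q/∂y = 2*z
  ∂R/∂z = 0
Sum = -2*y + 5*z, which is exactly div F.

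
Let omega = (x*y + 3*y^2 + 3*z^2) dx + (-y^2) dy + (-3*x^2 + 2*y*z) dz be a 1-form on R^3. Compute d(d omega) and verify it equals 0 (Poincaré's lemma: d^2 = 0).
d(d omega) = 0

Step 1: d omega = sum_{i<j} (∂f_j/∂x_i - ∂f_i/∂x_j) dx_i ∧ dx_j:
  coeff of dx ∧ dy: -x - 6*y
  coeff of dx ∧ dz: -6*x - 6*z
  coeff of dy ∧ dz: 2*z
Step 2: Apply d again to each 2-form coefficient. The only possible 3-form in R^3 is dx ∧ dy ∧ dz, with coefficient
  ∂(coeff of dy∧dz)/∂x - ∂(coeff of dx∧dz)/∂y + ∂(coeff of dx∧dy)/∂z
  = ∂/∂x (2*z) - ∂/∂y (-6*x - 6*z) + ∂/∂z (-x - 6*y).
Each of these terms simplifies to sums of mixed partials that cancel in pairs. The result is 0 (by equality of mixed partials for smooth functions — Schwarz / Clairaut).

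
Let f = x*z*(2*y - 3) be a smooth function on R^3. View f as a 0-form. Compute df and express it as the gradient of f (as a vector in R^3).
df = (z*(2*y - 3)) dx + (2*x*z) dy + (x*(2*y - 3)) dz; grad f = (z*(2*y - 3), 2*x*z, x*(2*y - 3))

For a 0-form f, d f = (∂f/∂x) dx + (∂f/∂y) dy + (∂f/∂z) dz. The components of the vector representation are exactly the entries of grad f in Cartesian coordinates:
  ∂f/∂x = z*(2*y - 3)
  ∂f/∂y = 2*x*z
  ∂f/∂z = x*(2*y - 3).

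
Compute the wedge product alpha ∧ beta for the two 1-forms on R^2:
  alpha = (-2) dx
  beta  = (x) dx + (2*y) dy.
alpha ∧ beta = (-4*y) dx ∧ dy

Distribute the wedge, using dx_i ∧ dx_j = -dx_j ∧ dx_i and dx_i ∧ dx_i = 0. For each pair (i, j) with i < j, the coefficient of dx_i ∧ dx_j in alpha ∧ beta is (alpha_i * beta_j - alpha_j * beta_i). Collecting: alpha ∧ beta = (-4*y) dx ∧ dy.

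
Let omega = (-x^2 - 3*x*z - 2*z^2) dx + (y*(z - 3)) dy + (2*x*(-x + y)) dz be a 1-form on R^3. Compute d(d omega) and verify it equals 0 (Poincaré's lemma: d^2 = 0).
d(d omega) = 0

Step 1: d omega = sum_{i<j} (∂f_j/∂x_i - ∂f_i/∂x_j) dx_i ∧ dx_j:
  coeff of dx ∧ dy: 0
  coeff of dx ∧ dz: -x + 2*y + 4*z
  coeff of dy ∧ dz: 2*x - y
Step 2: Apply d again to each 2-form coefficient. The only possible 3-form in R^3 is dx ∧ dy ∧ dz, with coefficient
  ∂(coeff of dy∧dz)/∂x - ∂(coeff of dx∧dz)/∂y + ∂(coeff of dx∧dy)/∂z
  = ∂/∂x (2*x - y) - ∂/∂y (-x + 2*y + 4*z) + ∂/∂z (0).
Each of these terms simplifies to sums of mixed partials that cancel in pairs. The result is 0 (by equality of mixed partials for smooth functions — Schwarz / Clairaut).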